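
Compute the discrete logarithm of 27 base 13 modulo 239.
138

Baby-step giant-step with step n = ⌈√239⌉ = 16.
Baby steps 13^j mod 239 (j:value) for j=0..15: 0:1, 1:13, 2:169, 3:46, 4:120, 5:126, 6:204, 7:23, 8:60, 9:63, 10:102, 11:131, 12:30, 13:151, 14:51, 15:185.
Giant-step multiplier: 13^(-16) ≡ 13^(238-16) = 13^222 ≡ 16 (mod 239).
Giant steps γ_i = 27·16^i mod 239: γ_0=27, γ_1=193, γ_2=220, γ_3=174, γ_4=155, γ_5=90, γ_6=6, γ_7=96, γ_8=102 (in table at j=10).
x = i·n + j = 8·16 + 10 = 138.
Check: 13^138 ≡ 27 (mod 239).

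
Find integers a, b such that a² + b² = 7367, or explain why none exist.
Not possible

Factorization: 7367 = 53 × 139
By Fermat: n is sum of two squares iff every prime p ≡ 3 (mod 4) appears to even power.
Prime(s) ≡ 3 (mod 4) with odd exponent: [(139, 1)]
Therefore 7367 cannot be expressed as a² + b².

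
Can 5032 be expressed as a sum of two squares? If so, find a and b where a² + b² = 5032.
26² + 66² (a=26, b=66)

Factorization: 5032 = 2^3 × 17 × 37
By Fermat: n is sum of two squares iff every prime p ≡ 3 (mod 4) appears to even power.
All primes ≡ 3 (mod 4) appear to even power.
Search a = 0, 1, 2, … for 5032 - a² a perfect square: first hit at a = 26: 5032 - 676 = 4356 = 66².
5032 = 26² + 66² = 676 + 4356 ✓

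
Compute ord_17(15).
8

17 is prime, so ord(15) divides φ(17) = 16.
Divisors of 16: 1, 2, 4, 8, 16.
Repeated squaring: 15^1 ≡ 15, 15^2 ≡ 4, 15^4 ≡ 16, 15^8 ≡ 1, 15^16 ≡ 1 (mod 17).
Test 15^d mod 17 for each divisor d in increasing order:
15^1 ≡ 15
15^2 ≡ 4
15^4 ≡ 16
15^8 ≡ 1  ← first divisor giving 1
The order is 8.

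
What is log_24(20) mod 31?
26

Baby-step giant-step with step n = ⌈√31⌉ = 6.
Baby steps 24^j mod 31 (j:value) for j=0..5: 0:1, 1:24, 2:18, 3:29, 4:14, 5:26.
Giant-step multiplier: 24^(-6) ≡ 24^(30-6) = 24^24 ≡ 8 (mod 31).
Giant steps γ_i = 20·8^i mod 31: γ_0=20, γ_1=5, γ_2=9, γ_3=10, γ_4=18 (in table at j=2).
x = i·n + j = 4·6 + 2 = 26.
Check: 24^26 ≡ 20 (mod 31).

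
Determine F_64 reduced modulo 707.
175

Matrix identity: Q^n = [[F_(n+1), F_n], [F_n, F_(n-1)]] with Q = [[1,1],[1,0]].
n = 64 = 1000000₂. Square-and-multiply, entries mod 707:
Q^1 = [[1,1],[1,0]]
Q^2 = (Q^1)² = [[2,1],[1,1]]
Q^4 = (Q^2)² = [[5,3],[3,2]]
Q^8 = (Q^4)² = [[34,21],[21,13]]
Q^16 = (Q^8)² = [[183,280],[280,610]]
Q^32 = (Q^16)² = [[183,42],[42,141]]
Q^64 = (Q^32)² = [[610,175],[175,435]]
F_64 mod 707 = Q^64[0][1] = 175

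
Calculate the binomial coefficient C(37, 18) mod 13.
1

Using Lucas' theorem:
Write n=37 and k=18 in base 13:
n in base 13: [2, 11]
k in base 13: [1, 5]
C(37,18) mod 13 = ∏ C(n_i, k_i) mod 13
Digit binomials (mod 13): C(2,1) = 2; C(11,5) = 462 ≡ 7
Product: 2 × 7 = 14 ≡ 1 (mod 13)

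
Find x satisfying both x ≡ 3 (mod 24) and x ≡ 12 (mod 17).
267

Using Chinese Remainder Theorem:
M = 24 × 17 = 408
M1 = 17, M2 = 24
y1 = 17^(-1) mod 24 = 17
y2 = 24^(-1) mod 17 = 5
x = (3×17×17 + 12×24×5) mod 408 = 267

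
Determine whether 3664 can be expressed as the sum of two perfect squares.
8² + 60² (a=8, b=60)

Factorization: 3664 = 2^4 × 229
By Fermat: n is sum of two squares iff every prime p ≡ 3 (mod 4) appears to even power.
All primes ≡ 3 (mod 4) appear to even power.
Search a = 0, 1, 2, … for 3664 - a² a perfect square: first hit at a = 8: 3664 - 64 = 3600 = 60².
3664 = 8² + 60² = 64 + 3600 ✓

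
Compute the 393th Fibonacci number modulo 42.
34

Matrix identity: Q^n = [[F_(n+1), F_n], [F_n, F_(n-1)]] with Q = [[1,1],[1,0]].
n = 393 = 110001001₂. Square-and-multiply, entries mod 42:
Q^1 = [[1,1],[1,0]]
Q^3 = (Q^1)²·Q = [[3,2],[2,1]]
Q^6 = (Q^3)² = [[13,8],[8,5]]
Q^12 = (Q^6)² = [[23,18],[18,5]]
Q^24 = (Q^12)² = [[13,0],[0,13]]
Q^49 = (Q^24)²·Q = [[1,1],[1,0]]
Q^98 = (Q^49)² = [[2,1],[1,1]]
Q^196 = (Q^98)² = [[5,3],[3,2]]
Q^393 = (Q^196)²·Q = [[13,34],[34,21]]
F_393 mod 42 = Q^393[0][1] = 34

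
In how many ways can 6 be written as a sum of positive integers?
11

p(n) counts ways to write n as a sum of positive integers (order ignored).
Examples: 6; 5 + 1; 4 + 2; 4 + 1 + 1; 3 + 3; ... (11 total)
p(6) = 11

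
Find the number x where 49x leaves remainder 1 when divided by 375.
199

gcd(49, 375) = 1, so the inverse exists.
Extended Euclidean algorithm on (375, 49):
375 = 7 × 49 + 32  ⟹  32 = (1)·375 + (-7)·49
49 = 1 × 32 + 17  ⟹  17 = (-1)·375 + (8)·49
32 = 1 × 17 + 15  ⟹  15 = (2)·375 + (-15)·49
17 = 1 × 15 + 2  ⟹  2 = (-3)·375 + (23)·49
15 = 7 × 2 + 1  ⟹  1 = (23)·375 + (-176)·49
So (-176)·49 ≡ 1 (mod 375), i.e. 49^(-1) ≡ -176 ≡ 199 (mod 375).
Check: 49 × 199 = 9751 ≡ 1 (mod 375)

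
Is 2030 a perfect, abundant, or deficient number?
abundant

Proper divisors of 2030: sum = 1 + 2 + 5 + 7 + 10 + 14 + 29 + 35 + 58 + 70 + 145 + 203 + 290 + 406 + 1015 = 2290
Since 2290 > 2030, 2030 is abundant.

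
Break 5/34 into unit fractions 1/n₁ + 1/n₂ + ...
1/7 + 1/238

Greedy algorithm:
5/34: ceiling(34/5) = 7, use 1/7
1/238: ceiling(238/1) = 238, use 1/238
Result: 5/34 = 1/7 + 1/238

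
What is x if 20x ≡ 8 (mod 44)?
x ≡ 7 (mod 11)

gcd(20, 44) = 4, which divides 8, so solutions exist.
Divide through by 4: 5x ≡ 2 (mod 11).
Find 5^(-1) mod 11 by the extended Euclidean algorithm:
11 = 2 × 5 + 1  ⟹  1 = (1)·11 + (-2)·5
So (-2)·5 ≡ 1 (mod 11), i.e. 5^(-1) ≡ -2 ≡ 9 (mod 11).
x ≡ 9 × 2 = 18 ≡ 7 (mod 11).
Check: 20 × 7 = 140 ≡ 8 (mod 44).
x ≡ 7 (mod 11), giving 4 solutions mod 44.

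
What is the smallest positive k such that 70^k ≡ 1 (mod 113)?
112

113 is prime, so ord(70) divides φ(113) = 112.
Divisors of 112: 1, 2, 4, 7, 8, 14, 16, 28, 56, 112.
Repeated squaring: 70^1 ≡ 70, 70^2 ≡ 41, 70^4 ≡ 99, 70^8 ≡ 83, 70^16 ≡ 109, 70^32 ≡ 16, 70^64 ≡ 30 (mod 113).
Test 70^d mod 113 for each divisor d in increasing order:
70^1 ≡ 70
70^2 ≡ 41
70^4 ≡ 99
70^7 = 70^4·70^2·70^1 ≡ 48
70^8 ≡ 83
70^14 = 70^8·70^4·70^2 ≡ 44
70^16 ≡ 109
70^28 = 70^16·70^8·70^4 ≡ 15
70^56 = 70^32·70^16·70^8 ≡ 112
70^112 = 70^64·70^32·70^16 ≡ 1  ← first divisor giving 1
The order is 112.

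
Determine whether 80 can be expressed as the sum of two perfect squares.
4² + 8² (a=4, b=8)

Factorization: 80 = 2^4 × 5
By Fermat: n is sum of two squares iff every prime p ≡ 3 (mod 4) appears to even power.
All primes ≡ 3 (mod 4) appear to even power.
Search a = 0, 1, 2, … for 80 - a² a perfect square: first hit at a = 4: 80 - 16 = 64 = 8².
80 = 4² + 8² = 16 + 64 ✓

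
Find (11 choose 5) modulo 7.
0

Using Lucas' theorem:
Write n=11 and k=5 in base 7:
n in base 7: [1, 4]
k in base 7: [0, 5]
C(11,5) mod 7 = ∏ C(n_i, k_i) mod 7
Digit binomials (mod 7): C(1,0) = 1; C(4,5) = 0 (k_i > n_i)
Product: 1 × 0 = 0 ≡ 0 (mod 7)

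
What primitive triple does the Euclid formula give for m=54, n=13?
(2747, 1404, 3085)

Euclid's formula: a = m² - n², b = 2mn, c = m² + n²
m = 54, n = 13
a = 54² - 13² = 2916 - 169 = 2747
b = 2 × 54 × 13 = 1404
c = 54² + 13² = 2916 + 169 = 3085
Verification: 2747² + 1404² = 7546009 + 1971216 = 9517225 = 3085² ✓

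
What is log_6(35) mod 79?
23

Baby-step giant-step with step n = ⌈√79⌉ = 9.
Baby steps 6^j mod 79 (j:value) for j=0..8: 0:1, 1:6, 2:36, 3:58, 4:32, 5:34, 6:46, 7:39, 8:76.
Giant-step multiplier: 6^(-9) ≡ 6^(78-9) = 6^69 ≡ 57 (mod 79).
Giant steps γ_i = 35·57^i mod 79: γ_0=35, γ_1=20, γ_2=34 (in table at j=5).
x = i·n + j = 2·9 + 5 = 23.
Check: 6^23 ≡ 35 (mod 79).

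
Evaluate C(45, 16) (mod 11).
0

Using Lucas' theorem:
Write n=45 and k=16 in base 11:
n in base 11: [4, 1]
k in base 11: [1, 5]
C(45,16) mod 11 = ∏ C(n_i, k_i) mod 11
Digit binomials (mod 11): C(4,1) = 4; C(1,5) = 0 (k_i > n_i)
Product: 4 × 0 = 0 ≡ 0 (mod 11)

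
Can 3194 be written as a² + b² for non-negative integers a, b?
13² + 55² (a=13, b=55)

Factorization: 3194 = 2 × 1597
By Fermat: n is sum of two squares iff every prime p ≡ 3 (mod 4) appears to even power.
All primes ≡ 3 (mod 4) appear to even power.
Search a = 0, 1, 2, … for 3194 - a² a perfect square: first hit at a = 13: 3194 - 169 = 3025 = 55².
3194 = 13² + 55² = 169 + 3025 ✓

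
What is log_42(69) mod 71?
67

Baby-step giant-step with step n = ⌈√71⌉ = 9.
Baby steps 42^j mod 71 (j:value) for j=0..8: 0:1, 1:42, 2:60, 3:35, 4:50, 5:41, 6:18, 7:46, 8:15.
Giant-step multiplier: 42^(-9) ≡ 42^(70-9) = 42^61 ≡ 63 (mod 71).
Giant steps γ_i = 69·63^i mod 71: γ_0=69, γ_1=16, γ_2=14, γ_3=30, γ_4=44, γ_5=3, γ_6=47, γ_7=50 (in table at j=4).
x = i·n + j = 7·9 + 4 = 67.
Check: 42^67 ≡ 69 (mod 71).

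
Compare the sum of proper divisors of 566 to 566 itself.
deficient

Proper divisors of 566: sum = 1 + 2 + 283 = 286
Since 286 < 566, 566 is deficient.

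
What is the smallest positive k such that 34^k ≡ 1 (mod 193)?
192

193 is prime, so ord(34) divides φ(193) = 192.
Divisors of 192: 1, 2, 3, 4, 6, 8, 12, 16, 24, 32, 48, 64, 96, 192.
Repeated squaring: 34^1 ≡ 34, 34^2 ≡ 191, 34^4 ≡ 4, 34^8 ≡ 16, 34^16 ≡ 63, 34^32 ≡ 109, 34^64 ≡ 108, 34^128 ≡ 84 (mod 193).
Test 34^d mod 193 for each divisor d in increasing order:
34^1 ≡ 34
34^2 ≡ 191
34^3 = 34^2·34^1 ≡ 125
34^4 ≡ 4
34^6 = 34^4·34^2 ≡ 185
34^8 ≡ 16
34^12 = 34^8·34^4 ≡ 64
34^16 ≡ 63
34^24 = 34^16·34^8 ≡ 43
34^32 ≡ 109
34^48 = 34^32·34^16 ≡ 112
34^64 ≡ 108
34^96 = 34^64·34^32 ≡ 192
34^192 = 34^128·34^64 ≡ 1  ← first divisor giving 1
The order is 192.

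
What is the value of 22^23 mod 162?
142

Repeated squaring. Binary of 23 = 10111.
22^1 ≡ 22 (mod 162); 22^2 ≡ 160 (mod 162); 22^4 ≡ 4 (mod 162); 22^8 ≡ 16 (mod 162); 22^16 ≡ 94 (mod 162)
22^23 = 22^1 × 22^2 × 22^4 × 22^16 ≡ 142 (mod 162)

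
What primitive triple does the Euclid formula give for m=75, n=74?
(149, 11100, 11101)

Euclid's formula: a = m² - n², b = 2mn, c = m² + n²
m = 75, n = 74
a = 75² - 74² = 5625 - 5476 = 149
b = 2 × 75 × 74 = 11100
c = 75² + 74² = 5625 + 5476 = 11101
Verification: 149² + 11100² = 22201 + 123210000 = 123232201 = 11101² ✓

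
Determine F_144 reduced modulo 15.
3

Matrix identity: Q^n = [[F_(n+1), F_n], [F_n, F_(n-1)]] with Q = [[1,1],[1,0]].
n = 144 = 10010000₂. Square-and-multiply, entries mod 15:
Q^1 = [[1,1],[1,0]]
Q^2 = (Q^1)² = [[2,1],[1,1]]
Q^4 = (Q^2)² = [[5,3],[3,2]]
Q^9 = (Q^4)²·Q = [[10,4],[4,6]]
Q^18 = (Q^9)² = [[11,4],[4,7]]
Q^36 = (Q^18)² = [[2,12],[12,5]]
Q^72 = (Q^36)² = [[13,9],[9,4]]
Q^144 = (Q^72)² = [[10,3],[3,7]]
F_144 mod 15 = Q^144[0][1] = 3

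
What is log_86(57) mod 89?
36

Baby-step giant-step with step n = ⌈√89⌉ = 10.
Baby steps 86^j mod 89 (j:value) for j=0..9: 0:1, 1:86, 2:9, 3:62, 4:81, 5:24, 6:17, 7:38, 8:64, 9:75.
Giant-step multiplier: 86^(-10) ≡ 86^(88-10) = 86^78 ≡ 53 (mod 89).
Giant steps γ_i = 57·53^i mod 89: γ_0=57, γ_1=84, γ_2=2, γ_3=17 (in table at j=6).
x = i·n + j = 3·10 + 6 = 36.
Check: 86^36 ≡ 57 (mod 89).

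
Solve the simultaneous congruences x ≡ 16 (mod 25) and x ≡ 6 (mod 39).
591

Using Chinese Remainder Theorem:
M = 25 × 39 = 975
M1 = 39, M2 = 25
y1 = 39^(-1) mod 25 = 9
y2 = 25^(-1) mod 39 = 25
x = (16×39×9 + 6×25×25) mod 975 = 591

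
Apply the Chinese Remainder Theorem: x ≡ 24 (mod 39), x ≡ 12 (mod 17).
63

Using Chinese Remainder Theorem:
M = 39 × 17 = 663
M1 = 17, M2 = 39
y1 = 17^(-1) mod 39 = 23
y2 = 39^(-1) mod 17 = 7
x = (24×17×23 + 12×39×7) mod 663 = 63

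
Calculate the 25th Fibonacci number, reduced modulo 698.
339

Matrix identity: Q^n = [[F_(n+1), F_n], [F_n, F_(n-1)]] with Q = [[1,1],[1,0]].
n = 25 = 11001₂. Square-and-multiply, entries mod 698:
Q^1 = [[1,1],[1,0]]
Q^3 = (Q^1)²·Q = [[3,2],[2,1]]
Q^6 = (Q^3)² = [[13,8],[8,5]]
Q^12 = (Q^6)² = [[233,144],[144,89]]
Q^25 = (Q^12)²·Q = [[639,339],[339,300]]
F_25 mod 698 = Q^25[0][1] = 339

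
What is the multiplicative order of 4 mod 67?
33

67 is prime, so ord(4) divides φ(67) = 66.
Divisors of 66: 1, 2, 3, 6, 11, 22, 33, 66.
Repeated squaring: 4^1 ≡ 4, 4^2 ≡ 16, 4^4 ≡ 55, 4^8 ≡ 10, 4^16 ≡ 33, 4^32 ≡ 17, 4^64 ≡ 21 (mod 67).
Test 4^d mod 67 for each divisor d in increasing order:
4^1 ≡ 4
4^2 ≡ 16
4^3 = 4^2·4^1 ≡ 64
4^6 = 4^4·4^2 ≡ 9
4^11 = 4^8·4^2·4^1 ≡ 37
4^22 = 4^16·4^4·4^2 ≡ 29
4^33 = 4^32·4^1 ≡ 1  ← first divisor giving 1
The order is 33.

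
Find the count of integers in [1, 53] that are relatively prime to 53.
52

53 = 53
φ(n) = n × ∏(1 - 1/p) for each prime p dividing n
φ(53) = 53 × (1 - 1/53) = 52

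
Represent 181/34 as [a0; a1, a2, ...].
[5; 3, 11]

Euclidean algorithm steps:
181 = 5 × 34 + 11
34 = 3 × 11 + 1
11 = 11 × 1 + 0
Continued fraction: [5; 3, 11]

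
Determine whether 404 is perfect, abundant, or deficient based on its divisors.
deficient

Proper divisors of 404: sum = 1 + 2 + 4 + 101 + 202 = 310
Since 310 < 404, 404 is deficient.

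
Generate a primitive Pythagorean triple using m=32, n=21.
(583, 1344, 1465)

Euclid's formula: a = m² - n², b = 2mn, c = m² + n²
m = 32, n = 21
a = 32² - 21² = 1024 - 441 = 583
b = 2 × 32 × 21 = 1344
c = 32² + 21² = 1024 + 441 = 1465
Verification: 583² + 1344² = 339889 + 1806336 = 2146225 = 1465² ✓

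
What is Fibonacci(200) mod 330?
165

Matrix identity: Q^n = [[F_(n+1), F_n], [F_n, F_(n-1)]] with Q = [[1,1],[1,0]].
n = 200 = 11001000₂. Square-and-multiply, entries mod 330:
Q^1 = [[1,1],[1,0]]
Q^3 = (Q^1)²·Q = [[3,2],[2,1]]
Q^6 = (Q^3)² = [[13,8],[8,5]]
Q^12 = (Q^6)² = [[233,144],[144,89]]
Q^25 = (Q^12)²·Q = [[283,115],[115,168]]
Q^50 = (Q^25)² = [[254,55],[55,199]]
Q^100 = (Q^50)² = [[221,165],[165,56]]
Q^200 = (Q^100)² = [[166,165],[165,1]]
F_200 mod 330 = Q^200[0][1] = 165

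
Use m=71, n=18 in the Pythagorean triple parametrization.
(4717, 2556, 5365)

Euclid's formula: a = m² - n², b = 2mn, c = m² + n²
m = 71, n = 18
a = 71² - 18² = 5041 - 324 = 4717
b = 2 × 71 × 18 = 2556
c = 71² + 18² = 5041 + 324 = 5365
Verification: 4717² + 2556² = 22250089 + 6533136 = 28783225 = 5365² ✓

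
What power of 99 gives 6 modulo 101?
70

Baby-step giant-step with step n = ⌈√101⌉ = 11.
Baby steps 99^j mod 101 (j:value) for j=0..10: 0:1, 1:99, 2:4, 3:93, 4:16, 5:69, 6:64, 7:74, 8:54, 9:94, 10:14.
Giant-step multiplier: 99^(-11) ≡ 99^(100-11) = 99^89 ≡ 18 (mod 101).
Giant steps γ_i = 6·18^i mod 101: γ_0=6, γ_1=7, γ_2=25, γ_3=46, γ_4=20, γ_5=57, γ_6=16 (in table at j=4).
x = i·n + j = 6·11 + 4 = 70.
Check: 99^70 ≡ 6 (mod 101).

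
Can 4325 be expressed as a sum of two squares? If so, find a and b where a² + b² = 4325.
10² + 65² (a=10, b=65)

Factorization: 4325 = 5^2 × 173
By Fermat: n is sum of two squares iff every prime p ≡ 3 (mod 4) appears to even power.
All primes ≡ 3 (mod 4) appear to even power.
Search a = 0, 1, 2, … for 4325 - a² a perfect square: first hit at a = 10: 4325 - 100 = 4225 = 65².
4325 = 10² + 65² = 100 + 4225 ✓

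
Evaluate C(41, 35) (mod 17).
7

Using Lucas' theorem:
Write n=41 and k=35 in base 17:
n in base 17: [2, 7]
k in base 17: [2, 1]
C(41,35) mod 17 = ∏ C(n_i, k_i) mod 17
Digit binomials (mod 17): C(2,2) = 1; C(7,1) = 7
Product: 1 × 7 = 7 ≡ 7 (mod 17)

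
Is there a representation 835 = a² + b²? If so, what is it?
Not possible

Factorization: 835 = 5 × 167
By Fermat: n is sum of two squares iff every prime p ≡ 3 (mod 4) appears to even power.
Prime(s) ≡ 3 (mod 4) with odd exponent: [(167, 1)]
Therefore 835 cannot be expressed as a² + b².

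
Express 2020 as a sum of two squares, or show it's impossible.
16² + 42² (a=16, b=42)

Factorization: 2020 = 2^2 × 5 × 101
By Fermat: n is sum of two squares iff every prime p ≡ 3 (mod 4) appears to even power.
All primes ≡ 3 (mod 4) appear to even power.
Search a = 0, 1, 2, … for 2020 - a² a perfect square: first hit at a = 16: 2020 - 256 = 1764 = 42².
2020 = 16² + 42² = 256 + 1764 ✓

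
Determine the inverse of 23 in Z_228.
119

gcd(23, 228) = 1, so the inverse exists.
Extended Euclidean algorithm on (228, 23):
228 = 9 × 23 + 21  ⟹  21 = (1)·228 + (-9)·23
23 = 1 × 21 + 2  ⟹  2 = (-1)·228 + (10)·23
21 = 10 × 2 + 1  ⟹  1 = (11)·228 + (-109)·23
So (-109)·23 ≡ 1 (mod 228), i.e. 23^(-1) ≡ -109 ≡ 119 (mod 228).
Check: 23 × 119 = 2737 ≡ 1 (mod 228)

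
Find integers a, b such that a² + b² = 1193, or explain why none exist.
13² + 32² (a=13, b=32)

Factorization: 1193 = 1193
By Fermat: n is sum of two squares iff every prime p ≡ 3 (mod 4) appears to even power.
All primes ≡ 3 (mod 4) appear to even power.
Search a = 0, 1, 2, … for 1193 - a² a perfect square: first hit at a = 13: 1193 - 169 = 1024 = 32².
1193 = 13² + 32² = 169 + 1024 ✓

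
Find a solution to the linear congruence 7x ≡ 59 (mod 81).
x ≡ 20 (mod 81)

gcd(7, 81) = 1, which divides 59, so solutions exist.
Find 7^(-1) mod 81 by the extended Euclidean algorithm:
81 = 11 × 7 + 4  ⟹  4 = (1)·81 + (-11)·7
7 = 1 × 4 + 3  ⟹  3 = (-1)·81 + (12)·7
4 = 1 × 3 + 1  ⟹  1 = (2)·81 + (-23)·7
So (-23)·7 ≡ 1 (mod 81), i.e. 7^(-1) ≡ -23 ≡ 58 (mod 81).
x ≡ 58 × 59 = 3422 ≡ 20 (mod 81).
Check: 7 × 20 = 140 ≡ 59 (mod 81).
Unique solution: x ≡ 20 (mod 81)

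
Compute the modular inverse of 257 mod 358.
319

gcd(257, 358) = 1, so the inverse exists.
Extended Euclidean algorithm on (358, 257):
358 = 1 × 257 + 101  ⟹  101 = (1)·358 + (-1)·257
257 = 2 × 101 + 55  ⟹  55 = (-2)·358 + (3)·257
101 = 1 × 55 + 46  ⟹  46 = (3)·358 + (-4)·257
55 = 1 × 46 + 9  ⟹  9 = (-5)·358 + (7)·257
46 = 5 × 9 + 1  ⟹  1 = (28)·358 + (-39)·257
So (-39)·257 ≡ 1 (mod 358), i.e. 257^(-1) ≡ -39 ≡ 319 (mod 358).
Check: 257 × 319 = 81983 ≡ 1 (mod 358)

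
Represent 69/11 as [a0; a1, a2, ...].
[6; 3, 1, 2]

Euclidean algorithm steps:
69 = 6 × 11 + 3
11 = 3 × 3 + 2
3 = 1 × 2 + 1
2 = 2 × 1 + 0
Continued fraction: [6; 3, 1, 2]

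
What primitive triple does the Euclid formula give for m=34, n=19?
(795, 1292, 1517)

Euclid's formula: a = m² - n², b = 2mn, c = m² + n²
m = 34, n = 19
a = 34² - 19² = 1156 - 361 = 795
b = 2 × 34 × 19 = 1292
c = 34² + 19² = 1156 + 361 = 1517
Verification: 795² + 1292² = 632025 + 1669264 = 2301289 = 1517² ✓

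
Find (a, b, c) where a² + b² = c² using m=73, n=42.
(3565, 6132, 7093)

Euclid's formula: a = m² - n², b = 2mn, c = m² + n²
m = 73, n = 42
a = 73² - 42² = 5329 - 1764 = 3565
b = 2 × 73 × 42 = 6132
c = 73² + 42² = 5329 + 1764 = 7093
Verification: 3565² + 6132² = 12709225 + 37601424 = 50310649 = 7093² ✓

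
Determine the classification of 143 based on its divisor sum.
deficient

Proper divisors of 143: sum = 1 + 11 + 13 = 25
Since 25 < 143, 143 is deficient.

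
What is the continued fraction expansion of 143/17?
[8; 2, 2, 3]

Euclidean algorithm steps:
143 = 8 × 17 + 7
17 = 2 × 7 + 3
7 = 2 × 3 + 1
3 = 3 × 1 + 0
Continued fraction: [8; 2, 2, 3]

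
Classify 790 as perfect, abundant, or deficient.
deficient

Proper divisors of 790: sum = 1 + 2 + 5 + 10 + 79 + 158 + 395 = 650
Since 650 < 790, 790 is deficient.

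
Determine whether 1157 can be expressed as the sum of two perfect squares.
1² + 34² (a=1, b=34)

Factorization: 1157 = 13 × 89
By Fermat: n is sum of two squares iff every prime p ≡ 3 (mod 4) appears to even power.
All primes ≡ 3 (mod 4) appear to even power.
Search a = 0, 1, 2, … for 1157 - a² a perfect square: first hit at a = 1: 1157 - 1 = 1156 = 34².
1157 = 1² + 34² = 1 + 1156 ✓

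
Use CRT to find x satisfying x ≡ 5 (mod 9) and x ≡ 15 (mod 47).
203

Using Chinese Remainder Theorem:
M = 9 × 47 = 423
M1 = 47, M2 = 9
y1 = 47^(-1) mod 9 = 5
y2 = 9^(-1) mod 47 = 21
x = (5×47×5 + 15×9×21) mod 423 = 203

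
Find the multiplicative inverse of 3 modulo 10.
7

gcd(3, 10) = 1, so the inverse exists.
Extended Euclidean algorithm on (10, 3):
10 = 3 × 3 + 1  ⟹  1 = (1)·10 + (-3)·3
So (-3)·3 ≡ 1 (mod 10), i.e. 3^(-1) ≡ -3 ≡ 7 (mod 10).
Check: 3 × 7 = 21 ≡ 1 (mod 10)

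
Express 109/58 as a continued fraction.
[1; 1, 7, 3, 2]

Euclidean algorithm steps:
109 = 1 × 58 + 51
58 = 1 × 51 + 7
51 = 7 × 7 + 2
7 = 3 × 2 + 1
2 = 2 × 1 + 0
Continued fraction: [1; 1, 7, 3, 2]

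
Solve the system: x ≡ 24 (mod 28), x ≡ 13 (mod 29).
332

Using Chinese Remainder Theorem:
M = 28 × 29 = 812
M1 = 29, M2 = 28
y1 = 29^(-1) mod 28 = 1
y2 = 28^(-1) mod 29 = 28
x = (24×29×1 + 13×28×28) mod 812 = 332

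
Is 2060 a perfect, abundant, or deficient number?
abundant

Proper divisors of 2060: sum = 1 + 2 + 4 + 5 + 10 + 20 + 103 + 206 + 412 + 515 + 1030 = 2308
Since 2308 > 2060, 2060 is abundant.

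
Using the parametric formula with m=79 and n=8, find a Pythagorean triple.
(6177, 1264, 6305)

Euclid's formula: a = m² - n², b = 2mn, c = m² + n²
m = 79, n = 8
a = 79² - 8² = 6241 - 64 = 6177
b = 2 × 79 × 8 = 1264
c = 79² + 8² = 6241 + 64 = 6305
Verification: 6177² + 1264² = 38155329 + 1597696 = 39753025 = 6305² ✓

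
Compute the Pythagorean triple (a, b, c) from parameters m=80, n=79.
(159, 12640, 12641)

Euclid's formula: a = m² - n², b = 2mn, c = m² + n²
m = 80, n = 79
a = 80² - 79² = 6400 - 6241 = 159
b = 2 × 80 × 79 = 12640
c = 80² + 79² = 6400 + 6241 = 12641
Verification: 159² + 12640² = 25281 + 159769600 = 159794881 = 12641² ✓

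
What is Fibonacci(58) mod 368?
55

Matrix identity: Q^n = [[F_(n+1), F_n], [F_n, F_(n-1)]] with Q = [[1,1],[1,0]].
n = 58 = 111010₂. Square-and-multiply, entries mod 368:
Q^1 = [[1,1],[1,0]]
Q^3 = (Q^1)²·Q = [[3,2],[2,1]]
Q^7 = (Q^3)²·Q = [[21,13],[13,8]]
Q^14 = (Q^7)² = [[242,9],[9,233]]
Q^29 = (Q^14)²·Q = [[360,133],[133,227]]
Q^58 = (Q^29)² = [[89,55],[55,34]]
F_58 mod 368 = Q^58[0][1] = 55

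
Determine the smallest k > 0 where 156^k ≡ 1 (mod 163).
81

163 is prime, so ord(156) divides φ(163) = 162.
Divisors of 162: 1, 2, 3, 6, 9, 18, 27, 54, 81, 162.
Repeated squaring: 156^1 ≡ 156, 156^2 ≡ 49, 156^4 ≡ 119, 156^8 ≡ 143, 156^16 ≡ 74, 156^32 ≡ 97, 156^64 ≡ 118, 156^128 ≡ 69 (mod 163).
Test 156^d mod 163 for each divisor d in increasing order:
156^1 ≡ 156
156^2 ≡ 49
156^3 = 156^2·156^1 ≡ 146
156^6 = 156^4·156^2 ≡ 126
156^9 = 156^8·156^1 ≡ 140
156^18 = 156^16·156^2 ≡ 40
156^27 = 156^16·156^8·156^2·156^1 ≡ 58
156^54 = 156^32·156^16·156^4·156^2 ≡ 104
156^81 = 156^64·156^16·156^1 ≡ 1  ← first divisor giving 1
The order is 81.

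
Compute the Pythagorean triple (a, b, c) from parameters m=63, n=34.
(2813, 4284, 5125)

Euclid's formula: a = m² - n², b = 2mn, c = m² + n²
m = 63, n = 34
a = 63² - 34² = 3969 - 1156 = 2813
b = 2 × 63 × 34 = 4284
c = 63² + 34² = 3969 + 1156 = 5125
Verification: 2813² + 4284² = 7912969 + 18352656 = 26265625 = 5125² ✓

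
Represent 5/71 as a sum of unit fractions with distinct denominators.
1/15 + 1/267 + 1/94785

Greedy algorithm:
5/71: ceiling(71/5) = 15, use 1/15
4/1065: ceiling(1065/4) = 267, use 1/267
1/94785: ceiling(94785/1) = 94785, use 1/94785
Result: 5/71 = 1/15 + 1/267 + 1/94785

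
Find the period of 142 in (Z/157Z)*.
156

157 is prime, so ord(142) divides φ(157) = 156.
Divisors of 156: 1, 2, 3, 4, 6, 12, 13, 26, 39, 52, 78, 156.
Repeated squaring: 142^1 ≡ 142, 142^2 ≡ 68, 142^4 ≡ 71, 142^8 ≡ 17, 142^16 ≡ 132, 142^32 ≡ 154, 142^64 ≡ 9, 142^128 ≡ 81 (mod 157).
Test 142^d mod 157 for each divisor d in increasing order:
142^1 ≡ 142
142^2 ≡ 68
142^3 = 142^2·142^1 ≡ 79
142^4 ≡ 71
142^6 = 142^4·142^2 ≡ 118
142^12 = 142^8·142^4 ≡ 108
142^13 = 142^8·142^4·142^1 ≡ 107
142^26 = 142^16·142^8·142^2 ≡ 145
142^39 = 142^32·142^4·142^2·142^1 ≡ 129
142^52 = 142^32·142^16·142^4 ≡ 144
142^78 = 142^64·142^8·142^4·142^2 ≡ 156
142^156 = 142^128·142^16·142^8·142^4 ≡ 1  ← first divisor giving 1
The order is 156.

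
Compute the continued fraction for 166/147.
[1; 7, 1, 2, 1, 4]

Euclidean algorithm steps:
166 = 1 × 147 + 19
147 = 7 × 19 + 14
19 = 1 × 14 + 5
14 = 2 × 5 + 4
5 = 1 × 4 + 1
4 = 4 × 1 + 0
Continued fraction: [1; 7, 1, 2, 1, 4]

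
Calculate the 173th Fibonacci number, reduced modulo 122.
13

Matrix identity: Q^n = [[F_(n+1), F_n], [F_n, F_(n-1)]] with Q = [[1,1],[1,0]].
n = 173 = 10101101₂. Square-and-multiply, entries mod 122:
Q^1 = [[1,1],[1,0]]
Q^2 = (Q^1)² = [[2,1],[1,1]]
Q^5 = (Q^2)²·Q = [[8,5],[5,3]]
Q^10 = (Q^5)² = [[89,55],[55,34]]
Q^21 = (Q^10)²·Q = [[21,88],[88,55]]
Q^43 = (Q^21)²·Q = [[111,11],[11,100]]
Q^86 = (Q^43)² = [[120,3],[3,117]]
Q^173 = (Q^86)²·Q = [[114,13],[13,101]]
F_173 mod 122 = Q^173[0][1] = 13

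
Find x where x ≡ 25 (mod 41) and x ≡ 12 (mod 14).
558

Using Chinese Remainder Theorem:
M = 41 × 14 = 574
M1 = 14, M2 = 41
y1 = 14^(-1) mod 41 = 3
y2 = 41^(-1) mod 14 = 13
x = (25×14×3 + 12×41×13) mod 574 = 558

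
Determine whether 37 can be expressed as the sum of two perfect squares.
1² + 6² (a=1, b=6)

Factorization: 37 = 37
By Fermat: n is sum of two squares iff every prime p ≡ 3 (mod 4) appears to even power.
All primes ≡ 3 (mod 4) appear to even power.
Search a = 0, 1, 2, … for 37 - a² a perfect square: first hit at a = 1: 37 - 1 = 36 = 6².
37 = 1² + 6² = 1 + 36 ✓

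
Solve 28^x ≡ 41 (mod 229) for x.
31

Baby-step giant-step with step n = ⌈√229⌉ = 16.
Baby steps 28^j mod 229 (j:value) for j=0..15: 0:1, 1:28, 2:97, 3:197, 4:20, 5:102, 6:108, 7:47, 8:171, 9:208, 10:99, 11:24, 12:214, 13:38, 14:148, 15:22.
Giant-step multiplier: 28^(-16) ≡ 28^(228-16) = 28^212 ≡ 129 (mod 229).
Giant steps γ_i = 41·129^i mod 229: γ_0=41, γ_1=22 (in table at j=15).
x = i·n + j = 1·16 + 15 = 31.
Check: 28^31 ≡ 41 (mod 229).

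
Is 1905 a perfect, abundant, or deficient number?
deficient

Proper divisors of 1905: sum = 1 + 3 + 5 + 15 + 127 + 381 + 635 = 1167
Since 1167 < 1905, 1905 is deficient.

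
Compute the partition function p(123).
2552338241

p(n) counts ways to write n as a sum of positive integers (order ignored).
Euler's pentagonal recurrence: p(k) = p(k-1) + p(k-2) - p(k-5) - p(k-7) + p(k-12) + p(k-15) - ... (offsets j(3j∓1)/2, signs ++--, p(0)=1, p(<0)=0).
DP table for k = 0..122: p(0)=1, p(1)=1, p(2)=2, p(3)=3, p(4)=5, p(5)=7, p(6)=11, p(7)=15, p(8)=22, p(9)=30, p(10)=42, p(11)=56, p(12)=77, p(13)=101, p(14)=135, p(15)=176, p(16)=231, p(17)=297, p(18)=385, p(19)=490, p(20)=627, p(21)=792, p(22)=1002, p(23)=1255, p(24)=1575, p(25)=1958, p(26)=2436, p(27)=3010, p(28)=3718, p(29)=4565, p(30)=5604, p(31)=6842, p(32)=8349, p(33)=10143, p(34)=12310, p(35)=14883, p(36)=17977, p(37)=21637, p(38)=26015, p(39)=31185, p(40)=37338, p(41)=44583, p(42)=53174, p(43)=63261, p(44)=75175, p(45)=89134, p(46)=105558, p(47)=124754, p(48)=147273, p(49)=173525, p(50)=204226, p(51)=239943, p(52)=281589, p(53)=329931, p(54)=386155, p(55)=451276, p(56)=526823, p(57)=614154, p(58)=715220, p(59)=831820, p(60)=966467, p(61)=1121505, p(62)=1300156, p(63)=1505499, p(64)=1741630, p(65)=2012558, p(66)=2323520, p(67)=2679689, p(68)=3087735, p(69)=3554345, p(70)=4087968, p(71)=4697205, p(72)=5392783, p(73)=6185689, p(74)=7089500, p(75)=8118264, p(76)=9289091, p(77)=10619863, p(78)=12132164, p(79)=13848650, p(80)=15796476, p(81)=18004327, p(82)=20506255, p(83)=23338469, p(84)=26543660, p(85)=30167357, p(86)=34262962, p(87)=38887673, p(88)=44108109, p(89)=49995925, p(90)=56634173, p(91)=64112359, p(92)=72533807, p(93)=82010177, p(94)=92669720, p(95)=104651419, p(96)=118114304, p(97)=133230930, p(98)=150198136, p(99)=169229875, p(100)=190569292, p(101)=214481126, p(102)=241265379, p(103)=271248950, p(104)=304801365, p(105)=342325709, p(106)=384276336, p(107)=431149389, p(108)=483502844, p(109)=541946240, p(110)=607163746, p(111)=679903203, p(112)=761002156, p(113)=851376628, p(114)=952050665, p(115)=1064144451, p(116)=1188908248, p(117)=1327710076, p(118)=1482074143, p(119)=1653668665, p(120)=1844349560, p(121)=2056148051, p(122)=2291320912.
Final step: p(123) = p(122) + p(121) - p(118) - p(116) + p(111) + p(108) - p(101) - p(97) + p(88) + p(83) - p(72) - p(66) + p(53) + p(46) - p(31) - p(23) + p(6)
= 2291320912 + 2056148051 - 1482074143 - 1188908248 + 679903203 + 483502844 - 214481126 - 133230930 + 44108109 + 23338469 - 5392783 - 2323520 + 329931 + 105558 - 6842 - 1255 + 11
= 2552338241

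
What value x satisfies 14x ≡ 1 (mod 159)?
125

gcd(14, 159) = 1, so the inverse exists.
Extended Euclidean algorithm on (159, 14):
159 = 11 × 14 + 5  ⟹  5 = (1)·159 + (-11)·14
14 = 2 × 5 + 4  ⟹  4 = (-2)·159 + (23)·14
5 = 1 × 4 + 1  ⟹  1 = (3)·159 + (-34)·14
So (-34)·14 ≡ 1 (mod 159), i.e. 14^(-1) ≡ -34 ≡ 125 (mod 159).
Check: 14 × 125 = 1750 ≡ 1 (mod 159)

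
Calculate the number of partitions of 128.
4351078600

p(n) counts ways to write n as a sum of positive integers (order ignored).
Euler's pentagonal recurrence: p(k) = p(k-1) + p(k-2) - p(k-5) - p(k-7) + p(k-12) + p(k-15) - ... (offsets j(3j∓1)/2, signs ++--, p(0)=1, p(<0)=0).
DP table for k = 0..127: p(0)=1, p(1)=1, p(2)=2, p(3)=3, p(4)=5, p(5)=7, p(6)=11, p(7)=15, p(8)=22, p(9)=30, p(10)=42, p(11)=56, p(12)=77, p(13)=101, p(14)=135, p(15)=176, p(16)=231, p(17)=297, p(18)=385, p(19)=490, p(20)=627, p(21)=792, p(22)=1002, p(23)=1255, p(24)=1575, p(25)=1958, p(26)=2436, p(27)=3010, p(28)=3718, p(29)=4565, p(30)=5604, p(31)=6842, p(32)=8349, p(33)=10143, p(34)=12310, p(35)=14883, p(36)=17977, p(37)=21637, p(38)=26015, p(39)=31185, p(40)=37338, p(41)=44583, p(42)=53174, p(43)=63261, p(44)=75175, p(45)=89134, p(46)=105558, p(47)=124754, p(48)=147273, p(49)=173525, p(50)=204226, p(51)=239943, p(52)=281589, p(53)=329931, p(54)=386155, p(55)=451276, p(56)=526823, p(57)=614154, p(58)=715220, p(59)=831820, p(60)=966467, p(61)=1121505, p(62)=1300156, p(63)=1505499, p(64)=1741630, p(65)=2012558, p(66)=2323520, p(67)=2679689, p(68)=3087735, p(69)=3554345, p(70)=4087968, p(71)=4697205, p(72)=5392783, p(73)=6185689, p(74)=7089500, p(75)=8118264, p(76)=9289091, p(77)=10619863, p(78)=12132164, p(79)=13848650, p(80)=15796476, p(81)=18004327, p(82)=20506255, p(83)=23338469, p(84)=26543660, p(85)=30167357, p(86)=34262962, p(87)=38887673, p(88)=44108109, p(89)=49995925, p(90)=56634173, p(91)=64112359, p(92)=72533807, p(93)=82010177, p(94)=92669720, p(95)=104651419, p(96)=118114304, p(97)=133230930, p(98)=150198136, p(99)=169229875, p(100)=190569292, p(101)=214481126, p(102)=241265379, p(103)=271248950, p(104)=304801365, p(105)=342325709, p(106)=384276336, p(107)=431149389, p(108)=483502844, p(109)=541946240, p(110)=607163746, p(111)=679903203, p(112)=761002156, p(113)=851376628, p(114)=952050665, p(115)=1064144451, p(116)=1188908248, p(117)=1327710076, p(118)=1482074143, p(119)=1653668665, p(120)=1844349560, p(121)=2056148051, p(122)=2291320912, p(123)=2552338241, p(124)=2841940500, p(125)=3163127352, p(126)=3519222692, p(127)=3913864295.
Final step: p(128) = p(127) + p(126) - p(123) - p(121) + p(116) + p(113) - p(106) - p(102) + p(93) + p(88) - p(77) - p(71) + p(58) + p(51) - p(36) - p(28) + p(11) + p(2)
= 3913864295 + 3519222692 - 2552338241 - 2056148051 + 1188908248 + 851376628 - 384276336 - 241265379 + 82010177 + 44108109 - 10619863 - 4697205 + 715220 + 239943 - 17977 - 3718 + 56 + 2
= 4351078600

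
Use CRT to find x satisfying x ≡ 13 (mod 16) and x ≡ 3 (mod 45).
93

Using Chinese Remainder Theorem:
M = 16 × 45 = 720
M1 = 45, M2 = 16
y1 = 45^(-1) mod 16 = 5
y2 = 16^(-1) mod 45 = 31
x = (13×45×5 + 3×16×31) mod 720 = 93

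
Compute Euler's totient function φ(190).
72

190 = 2 × 5 × 19
φ(n) = n × ∏(1 - 1/p) for each prime p dividing n
φ(190) = 190 × (1 - 1/2) × (1 - 1/5) × (1 - 1/19) = 72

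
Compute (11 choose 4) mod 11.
0

Using Lucas' theorem:
Write n=11 and k=4 in base 11:
n in base 11: [1, 0]
k in base 11: [0, 4]
C(11,4) mod 11 = ∏ C(n_i, k_i) mod 11
Digit binomials (mod 11): C(1,0) = 1; C(0,4) = 0 (k_i > n_i)
Product: 1 × 0 = 0 ≡ 0 (mod 11)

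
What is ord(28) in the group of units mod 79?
78

79 is prime, so ord(28) divides φ(79) = 78.
Divisors of 78: 1, 2, 3, 6, 13, 26, 39, 78.
Repeated squaring: 28^1 ≡ 28, 28^2 ≡ 73, 28^4 ≡ 36, 28^8 ≡ 32, 28^16 ≡ 76, 28^32 ≡ 9, 28^64 ≡ 2 (mod 79).
Test 28^d mod 79 for each divisor d in increasing order:
28^1 ≡ 28
28^2 ≡ 73
28^3 = 28^2·28^1 ≡ 69
28^6 = 28^4·28^2 ≡ 21
28^13 = 28^8·28^4·28^1 ≡ 24
28^26 = 28^16·28^8·28^2 ≡ 23
28^39 = 28^32·28^4·28^2·28^1 ≡ 78
28^78 = 28^64·28^8·28^4·28^2 ≡ 1  ← first divisor giving 1
The order is 78.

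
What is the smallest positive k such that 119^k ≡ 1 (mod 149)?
74

149 is prime, so ord(119) divides φ(149) = 148.
Divisors of 148: 1, 2, 4, 37, 74, 148.
Repeated squaring: 119^1 ≡ 119, 119^2 ≡ 6, 119^4 ≡ 36, 119^8 ≡ 104, 119^16 ≡ 88, 119^32 ≡ 145, 119^64 ≡ 16, 119^128 ≡ 107 (mod 149).
Test 119^d mod 149 for each divisor d in increasing order:
119^1 ≡ 119
119^2 ≡ 6
119^4 ≡ 36
119^37 = 119^32·119^4·119^1 ≡ 148
119^74 = 119^64·119^8·119^2 ≡ 1  ← first divisor giving 1
The order is 74.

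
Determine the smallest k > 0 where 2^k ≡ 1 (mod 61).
60

61 is prime, so ord(2) divides φ(61) = 60.
Divisors of 60: 1, 2, 3, 4, 5, 6, 10, 12, 15, 20, 30, 60.
Repeated squaring: 2^1 ≡ 2, 2^2 ≡ 4, 2^4 ≡ 16, 2^8 ≡ 12, 2^16 ≡ 22, 2^32 ≡ 57 (mod 61).
Test 2^d mod 61 for each divisor d in increasing order:
2^1 ≡ 2
2^2 ≡ 4
2^3 = 2^2·2^1 ≡ 8
2^4 ≡ 16
2^5 = 2^4·2^1 ≡ 32
2^6 = 2^4·2^2 ≡ 3
2^10 = 2^8·2^2 ≡ 48
2^12 = 2^8·2^4 ≡ 9
2^15 = 2^8·2^4·2^2·2^1 ≡ 11
2^20 = 2^16·2^4 ≡ 47
2^30 = 2^16·2^8·2^4·2^2 ≡ 60
2^60 = 2^32·2^16·2^8·2^4 ≡ 1  ← first divisor giving 1
The order is 60.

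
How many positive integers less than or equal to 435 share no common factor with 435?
224

435 = 3 × 5 × 29
φ(n) = n × ∏(1 - 1/p) for each prime p dividing n
φ(435) = 435 × (1 - 1/3) × (1 - 1/5) × (1 - 1/29) = 224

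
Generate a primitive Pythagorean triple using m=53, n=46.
(693, 4876, 4925)

Euclid's formula: a = m² - n², b = 2mn, c = m² + n²
m = 53, n = 46
a = 53² - 46² = 2809 - 2116 = 693
b = 2 × 53 × 46 = 4876
c = 53² + 46² = 2809 + 2116 = 4925
Verification: 693² + 4876² = 480249 + 23775376 = 24255625 = 4925² ✓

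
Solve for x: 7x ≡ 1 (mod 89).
51

gcd(7, 89) = 1, so the inverse exists.
Extended Euclidean algorithm on (89, 7):
89 = 12 × 7 + 5  ⟹  5 = (1)·89 + (-12)·7
7 = 1 × 5 + 2  ⟹  2 = (-1)·89 + (13)·7
5 = 2 × 2 + 1  ⟹  1 = (3)·89 + (-38)·7
So (-38)·7 ≡ 1 (mod 89), i.e. 7^(-1) ≡ -38 ≡ 51 (mod 89).
Check: 7 × 51 = 357 ≡ 1 (mod 89)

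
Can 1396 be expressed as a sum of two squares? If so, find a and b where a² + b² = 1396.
10² + 36² (a=10, b=36)

Factorization: 1396 = 2^2 × 349
By Fermat: n is sum of two squares iff every prime p ≡ 3 (mod 4) appears to even power.
All primes ≡ 3 (mod 4) appear to even power.
Search a = 0, 1, 2, … for 1396 - a² a perfect square: first hit at a = 10: 1396 - 100 = 1296 = 36².
1396 = 10² + 36² = 100 + 1296 ✓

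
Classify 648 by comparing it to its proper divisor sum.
abundant

Proper divisors of 648: sum = 1 + 2 + 3 + 4 + 6 + 8 + 9 + 12 + ... + 108 + 162 + 216 + 324 (19 divisors) = 1167
Since 1167 > 648, 648 is abundant.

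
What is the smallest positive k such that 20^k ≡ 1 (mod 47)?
46

47 is prime, so ord(20) divides φ(47) = 46.
Divisors of 46: 1, 2, 23, 46.
Repeated squaring: 20^1 ≡ 20, 20^2 ≡ 24, 20^4 ≡ 12, 20^8 ≡ 3, 20^16 ≡ 9, 20^32 ≡ 34 (mod 47).
Test 20^d mod 47 for each divisor d in increasing order:
20^1 ≡ 20
20^2 ≡ 24
20^23 = 20^16·20^4·20^2·20^1 ≡ 46
20^46 = 20^32·20^8·20^4·20^2 ≡ 1  ← first divisor giving 1
The order is 46.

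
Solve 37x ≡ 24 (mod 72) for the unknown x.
x ≡ 24 (mod 72)

gcd(37, 72) = 1, which divides 24, so solutions exist.
Find 37^(-1) mod 72 by the extended Euclidean algorithm:
72 = 1 × 37 + 35  ⟹  35 = (1)·72 + (-1)·37
37 = 1 × 35 + 2  ⟹  2 = (-1)·72 + (2)·37
35 = 17 × 2 + 1  ⟹  1 = (18)·72 + (-35)·37
So (-35)·37 ≡ 1 (mod 72), i.e. 37^(-1) ≡ -35 ≡ 37 (mod 72).
x ≡ 37 × 24 = 888 ≡ 24 (mod 72).
Check: 37 × 24 = 888 ≡ 24 (mod 72).
Unique solution: x ≡ 24 (mod 72)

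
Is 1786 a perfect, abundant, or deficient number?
deficient

Proper divisors of 1786: sum = 1 + 2 + 19 + 38 + 47 + 94 + 893 = 1094
Since 1094 < 1786, 1786 is deficient.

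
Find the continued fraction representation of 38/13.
[2; 1, 12]

Euclidean algorithm steps:
38 = 2 × 13 + 12
13 = 1 × 12 + 1
12 = 12 × 1 + 0
Continued fraction: [2; 1, 12]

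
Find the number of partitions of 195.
2580840212973

p(n) counts ways to write n as a sum of positive integers (order ignored).
Euler's pentagonal recurrence: p(k) = p(k-1) + p(k-2) - p(k-5) - p(k-7) + p(k-12) + p(k-15) - ... (offsets j(3j∓1)/2, signs ++--, p(0)=1, p(<0)=0).
DP table for k = 0..194: p(0)=1, p(1)=1, p(2)=2, p(3)=3, p(4)=5, p(5)=7, p(6)=11, p(7)=15, p(8)=22, p(9)=30, p(10)=42, p(11)=56, p(12)=77, p(13)=101, p(14)=135, p(15)=176, p(16)=231, p(17)=297, p(18)=385, p(19)=490, p(20)=627, p(21)=792, p(22)=1002, p(23)=1255, p(24)=1575, p(25)=1958, p(26)=2436, p(27)=3010, p(28)=3718, p(29)=4565, p(30)=5604, p(31)=6842, p(32)=8349, p(33)=10143, p(34)=12310, p(35)=14883, p(36)=17977, p(37)=21637, p(38)=26015, p(39)=31185, p(40)=37338, p(41)=44583, p(42)=53174, p(43)=63261, p(44)=75175, p(45)=89134, p(46)=105558, p(47)=124754, p(48)=147273, p(49)=173525, p(50)=204226, p(51)=239943, p(52)=281589, p(53)=329931, p(54)=386155, p(55)=451276, p(56)=526823, p(57)=614154, p(58)=715220, p(59)=831820, p(60)=966467, p(61)=1121505, p(62)=1300156, p(63)=1505499, p(64)=1741630, p(65)=2012558, p(66)=2323520, p(67)=2679689, p(68)=3087735, p(69)=3554345, p(70)=4087968, p(71)=4697205, p(72)=5392783, p(73)=6185689, p(74)=7089500, p(75)=8118264, p(76)=9289091, p(77)=10619863, p(78)=12132164, p(79)=13848650, p(80)=15796476, p(81)=18004327, p(82)=20506255, p(83)=23338469, p(84)=26543660, p(85)=30167357, p(86)=34262962, p(87)=38887673, p(88)=44108109, p(89)=49995925, p(90)=56634173, p(91)=64112359, p(92)=72533807, p(93)=82010177, p(94)=92669720, p(95)=104651419, p(96)=118114304, p(97)=133230930, p(98)=150198136, p(99)=169229875, p(100)=190569292, p(101)=214481126, p(102)=241265379, p(103)=271248950, p(104)=304801365, p(105)=342325709, p(106)=384276336, p(107)=431149389, p(108)=483502844, p(109)=541946240, p(110)=607163746, p(111)=679903203, p(112)=761002156, p(113)=851376628, p(114)=952050665, p(115)=1064144451, p(116)=1188908248, p(117)=1327710076, p(118)=1482074143, p(119)=1653668665, p(120)=1844349560, p(121)=2056148051, p(122)=2291320912, p(123)=2552338241, p(124)=2841940500, p(125)=3163127352, p(126)=3519222692, p(127)=3913864295, p(128)=4351078600, p(129)=4835271870, p(130)=5371315400, p(131)=5964539504, p(132)=6620830889, p(133)=7346629512, p(134)=8149040695, p(135)=9035836076, p(136)=10015581680, p(137)=11097645016, p(138)=12292341831, p(139)=13610949895, p(140)=15065878135, p(141)=16670689208, p(142)=18440293320, p(143)=20390982757, p(144)=22540654445, p(145)=24908858009, p(146)=27517052599, p(147)=30388671978, p(148)=33549419497, p(149)=37027355200, p(150)=40853235313, p(151)=45060624582, p(152)=49686288421, p(153)=54770336324, p(154)=60356673280, p(155)=66493182097, p(156)=73232243759, p(157)=80630964769, p(158)=88751778802, p(159)=97662728555, p(160)=107438159466, p(161)=118159068427, p(162)=129913904637, p(163)=142798995930, p(164)=156919475295, p(165)=172389800255, p(166)=189334822579, p(167)=207890420102, p(168)=228204732751, p(169)=250438925115, p(170)=274768617130, p(171)=301384802048, p(172)=330495499613, p(173)=362326859895, p(174)=397125074750, p(175)=435157697830, p(176)=476715857290, p(177)=522115831195, p(178)=571701605655, p(179)=625846753120, p(180)=684957390936, p(181)=749474411781, p(182)=819876908323, p(183)=896684817527, p(184)=980462880430, p(185)=1071823774337, p(186)=1171432692373, p(187)=1280011042268, p(188)=1398341745571, p(189)=1527273599625, p(190)=1667727404093, p(191)=1820701100652, p(192)=1987276856363, p(193)=2168627105469, p(194)=2366022741845.
Final step: p(195) = p(194) + p(193) - p(190) - p(188) + p(183) + p(180) - p(173) - p(169) + p(160) + p(155) - p(144) - p(138) + p(125) + p(118) - p(103) - p(95) + p(78) + p(69) - p(50) - p(40) + p(19) + p(8)
= 2366022741845 + 2168627105469 - 1667727404093 - 1398341745571 + 896684817527 + 684957390936 - 362326859895 - 250438925115 + 107438159466 + 66493182097 - 22540654445 - 12292341831 + 3163127352 + 1482074143 - 271248950 - 104651419 + 12132164 + 3554345 - 204226 - 37338 + 490 + 22
= 2580840212973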